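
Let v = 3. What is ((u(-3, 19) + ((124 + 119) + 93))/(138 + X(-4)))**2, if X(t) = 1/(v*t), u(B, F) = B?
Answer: 15968016/2739025 ≈ 5.8298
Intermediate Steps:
X(t) = 1/(3*t)
((u(-3, 19) + ((124 + 119) + 93))/(138 + X(-4)))**2 = ((-3 + ((124 + 119) + 93))/(138 + (1/3)/(-4)))**2 = ((-3 + (243 + 93))/(138 + (1/3)*(-1/4)))**2 = ((-3 + 336)/(138 - 1/12))**2 = (333/(1655/12))**2 = (333*(12/1655))**2 = (3996/1655)**2 = 15968016/2739025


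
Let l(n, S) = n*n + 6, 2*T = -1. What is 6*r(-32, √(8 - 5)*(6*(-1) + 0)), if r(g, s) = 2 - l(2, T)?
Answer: -48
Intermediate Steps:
T = -½ (T = (½)*(-1) = -½ ≈ -0.50000)
l(n, S) = 6 + n² (l(n, S) = n² + 6 = 6 + n²)
r(g, s) = -8 (r(g, s) = 2 - (6 + 2²) = 2 - (6 + 4) = 2 - 1*10 = 2 - 10 = -8)
6*r(-32, √(8 - 5)*(6*(-1) + 0)) = 6*(-8) = -48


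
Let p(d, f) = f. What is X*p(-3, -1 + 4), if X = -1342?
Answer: -4026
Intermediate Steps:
X*p(-3, -1 + 4) = -1342*(-1 + 4) = -1342*3 = -4026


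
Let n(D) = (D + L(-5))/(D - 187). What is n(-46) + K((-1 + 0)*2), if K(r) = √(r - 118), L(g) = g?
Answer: 51/233 + 2*I*√30 ≈ 0.21888 + 10.954*I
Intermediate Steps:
K(r) = √(-118 + r)
n(D) = (-5 + D)/(-187 + D) (n(D) = (D - 5)/(D - 187) = (-5 + D)/(-187 + D))
n(-46) + K((-1 + 0)*2) = (-5 - 46)/(-187 - 46) + √(-118 + (-1 + 0)*2) = -51/(-233) + √(-118 - 1*2) = -1/233*(-51) + √(-118 - 2) = 51/233 + √(-120) = 51/233 + 2*I*√30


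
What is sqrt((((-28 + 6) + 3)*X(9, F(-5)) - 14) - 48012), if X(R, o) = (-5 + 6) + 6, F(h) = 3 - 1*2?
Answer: 3*I*sqrt(5351) ≈ 219.45*I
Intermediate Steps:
F(h) = 1 (F(h) = 3 - 2 = 1)
X(R, o) = 7 (X(R, o) = 1 + 6 = 7)
sqrt((((-28 + 6) + 3)*X(9, F(-5)) - 14) - 48012) = sqrt((((-28 + 6) + 3)*7 - 14) - 48012) = sqrt(((-22 + 3)*7 - 14) - 48012) = sqrt((-19*7 - 14) - 48012) = sqrt((-133 - 14) - 48012) = sqrt(-147 - 48012) = sqrt(-48159) = 3*I*sqrt(5351)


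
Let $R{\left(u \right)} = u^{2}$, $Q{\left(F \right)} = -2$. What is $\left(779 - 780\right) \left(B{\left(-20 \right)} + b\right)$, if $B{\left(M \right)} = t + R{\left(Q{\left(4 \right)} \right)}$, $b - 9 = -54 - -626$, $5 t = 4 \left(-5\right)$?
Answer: $-581$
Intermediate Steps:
$t = -4$ ($t = \frac{4 \left(-5\right)}{5} = \frac{1}{5} \left(-20\right) = -4$)
$b = 581$ ($b = 9 - -572 = 9 + \left(-54 + 626\right) = 9 + 572 = 581$)
$B{\left(M \right)} = 0$ ($B{\left(M \right)} = -4 + \left(-2\right)^{2} = -4 + 4 = 0$)
$\left(779 - 780\right) \left(B{\left(-20 \right)} + b\right) = \left(779 - 780\right) \left(0 + 581\right) = \left(779 - 780\right) 581 = \left(-1\right) 581 = -581$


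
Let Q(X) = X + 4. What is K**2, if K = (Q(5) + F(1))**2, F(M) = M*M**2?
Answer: 10000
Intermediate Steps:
Q(X) = 4 + X
F(M) = M**3
K = 100 (K = ((4 + 5) + 1**3)**2 = (9 + 1)**2 = 10**2 = 100)
K**2 = 100**2 = 10000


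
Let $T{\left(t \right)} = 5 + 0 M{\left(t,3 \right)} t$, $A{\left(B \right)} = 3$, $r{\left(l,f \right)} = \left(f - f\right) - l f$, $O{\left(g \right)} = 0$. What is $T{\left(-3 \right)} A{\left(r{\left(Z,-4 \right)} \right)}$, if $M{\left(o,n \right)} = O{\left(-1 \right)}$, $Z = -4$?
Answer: $15$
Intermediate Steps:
$M{\left(o,n \right)} = 0$
$r{\left(l,f \right)} = - f l$ ($r{\left(l,f \right)} = 0 - f l = - f l$)
$T{\left(t \right)} = 5$ ($T{\left(t \right)} = 5 + 0 \cdot 0 t = 5 + 0 t = 5 + 0 = 5$)
$T{\left(-3 \right)} A{\left(r{\left(Z,-4 \right)} \right)} = 5 \cdot 3 = 15$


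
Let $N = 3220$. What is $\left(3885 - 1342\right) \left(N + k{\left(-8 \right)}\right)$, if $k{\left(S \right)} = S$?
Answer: $8168116$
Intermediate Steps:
$\left(3885 - 1342\right) \left(N + k{\left(-8 \right)}\right) = \left(3885 - 1342\right) \left(3220 - 8\right) = 2543 \cdot 3212 = 8168116$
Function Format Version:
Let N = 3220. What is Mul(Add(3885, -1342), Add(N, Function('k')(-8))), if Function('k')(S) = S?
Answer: 8168116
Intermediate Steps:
Mul(Add(3885, -1342), Add(N, Function('k')(-8))) = Mul(Add(3885, -1342), Add(3220, -8)) = Mul(2543, 3212) = 8168116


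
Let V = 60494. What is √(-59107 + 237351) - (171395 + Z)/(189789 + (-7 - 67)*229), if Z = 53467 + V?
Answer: -285356/172843 + 2*√44561 ≈ 420.54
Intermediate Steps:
Z = 113961 (Z = 53467 + 60494 = 113961)
√(-59107 + 237351) - (171395 + Z)/(189789 + (-7 - 67)*229) = √(-59107 + 237351) - (171395 + 113961)/(189789 + (-7 - 67)*229) = √178244 - 285356/(189789 - 74*229) = 2*√44561 - 285356/(189789 - 16946) = 2*√44561 - 285356/172843 = -285356/172843 + 2*√44561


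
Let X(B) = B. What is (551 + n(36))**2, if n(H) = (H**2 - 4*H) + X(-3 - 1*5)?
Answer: 2873025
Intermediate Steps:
n(H) = -8 + H**2 - 4*H (n(H) = (H**2 - 4*H) + (-3 - 1*5) = (H**2 - 4*H) + (-3 - 5) = (H**2 - 4*H) - 8 = -8 + H**2 - 4*H)
(551 + n(36))**2 = (551 + (-8 + 36**2 - 4*36))**2 = (551 + (-8 + 1296 - 144))**2 = (551 + 1144)**2 = 1695**2 = 2873025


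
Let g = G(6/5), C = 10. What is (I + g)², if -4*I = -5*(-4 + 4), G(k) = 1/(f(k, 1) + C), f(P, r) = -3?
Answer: 1/49 ≈ 0.020408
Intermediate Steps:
G(k) = ⅐ (G(k) = 1/(-3 + 10) = 1/7 = ⅐)
g = ⅐ ≈ 0.14286
I = 0 (I = -(-5)*(-4 + 4)/4 = -(-5)*0/4 = -¼*0 = 0)
(I + g)² = (0 + ⅐)² = (⅐)² = 1/49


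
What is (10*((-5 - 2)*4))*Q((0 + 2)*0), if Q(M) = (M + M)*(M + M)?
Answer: 0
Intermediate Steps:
Q(M) = 4*M**2 (Q(M) = (2*M)*(2*M) = 4*M**2)
(10*((-5 - 2)*4))*Q((0 + 2)*0) = (10*((-5 - 2)*4))*(4*((0 + 2)*0)**2) = (10*(-7*4))*(4*(2*0)**2) = (10*(-28))*(4*0**2) = -1120*0 = -280*0 = 0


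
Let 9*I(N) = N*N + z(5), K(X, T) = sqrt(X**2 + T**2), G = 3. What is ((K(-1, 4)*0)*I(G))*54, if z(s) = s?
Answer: 0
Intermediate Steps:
K(X, T) = sqrt(T**2 + X**2)
I(N) = 5/9 + N**2/9 (I(N) = (N*N + 5)/9 = (N**2 + 5)/9 = (5 + N**2)/9 = 5/9 + N**2/9)
((K(-1, 4)*0)*I(G))*54 = ((sqrt(4**2 + (-1)**2)*0)*(5/9 + (1/9)*3**2))*54 = ((sqrt(16 + 1)*0)*(5/9 + (1/9)*9))*54 = ((sqrt(17)*0)*(5/9 + 1))*54 = (0*(14/9))*54 = 0*54 = 0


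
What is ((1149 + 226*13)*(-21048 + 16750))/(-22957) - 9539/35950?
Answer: 631276052877/825304150 ≈ 764.90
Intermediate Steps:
((1149 + 226*13)*(-21048 + 16750))/(-22957) - 9539/35950 = ((1149 + 2938)*(-4298))*(-1/22957) - 9539*1/35950 = (4087*(-4298))*(-1/22957) - 9539/35950 = -17565926*(-1/22957) - 9539/35950 = 17565926/22957 - 9539/35950 = 631276052877/825304150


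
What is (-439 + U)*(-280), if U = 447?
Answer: -2240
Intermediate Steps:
(-439 + U)*(-280) = (-439 + 447)*(-280) = 8*(-280) = -2240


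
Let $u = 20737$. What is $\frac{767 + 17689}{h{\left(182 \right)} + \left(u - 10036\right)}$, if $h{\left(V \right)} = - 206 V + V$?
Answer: $- \frac{18456}{26609} \approx -0.6936$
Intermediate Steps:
$h{\left(V \right)} = - 205 V$
$\frac{767 + 17689}{h{\left(182 \right)} + \left(u - 10036\right)} = \frac{767 + 17689}{\left(-205\right) 182 + \left(20737 - 10036\right)} = \frac{18456}{-37310 + 10701} = \frac{18456}{-26609} = 18456 \left(- \frac{1}{26609}\right) = - \frac{18456}{26609}$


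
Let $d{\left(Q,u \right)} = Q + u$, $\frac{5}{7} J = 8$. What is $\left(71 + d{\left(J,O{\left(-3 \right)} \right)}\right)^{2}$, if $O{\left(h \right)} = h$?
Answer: $\frac{156816}{25} \approx 6272.6$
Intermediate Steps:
$J = \frac{56}{5}$ ($J = \frac{7}{5} \cdot 8 = \frac{56}{5} \approx 11.2$)
$\left(71 + d{\left(J,O{\left(-3 \right)} \right)}\right)^{2} = \left(71 + \left(\frac{56}{5} - 3\right)\right)^{2} = \left(71 + \frac{41}{5}\right)^{2} = \left(\frac{396}{5}\right)^{2} = \frac{156816}{25}$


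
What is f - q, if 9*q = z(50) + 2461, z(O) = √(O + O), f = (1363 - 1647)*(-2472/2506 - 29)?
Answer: 92940425/11277 ≈ 8241.6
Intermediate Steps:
f = 10670732/1253 (f = -284*(-2472*1/2506 - 29) = -284*(-1236/1253 - 29) = -284*(-37573/1253) = 10670732/1253 ≈ 8516.1)
z(O) = √2*√O (z(O) = √(2*O) = √2*√O)
q = 2471/9 (q = (√2*√50 + 2461)/9 = (√2*(5*√2) + 2461)/9 = (10 + 2461)/9 = (⅑)*2471 = 2471/9 ≈ 274.56)
f - q = 10670732/1253 - 1*2471/9 = 10670732/1253 - 2471/9 = 92940425/11277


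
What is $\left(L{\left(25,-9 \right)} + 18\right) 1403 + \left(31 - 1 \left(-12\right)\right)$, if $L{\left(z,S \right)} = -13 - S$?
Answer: $19685$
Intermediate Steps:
$\left(L{\left(25,-9 \right)} + 18\right) 1403 + \left(31 - 1 \left(-12\right)\right) = \left(\left(-13 - -9\right) + 18\right) 1403 + \left(31 - 1 \left(-12\right)\right) = \left(\left(-13 + 9\right) + 18\right) 1403 + \left(31 - -12\right) = \left(-4 + 18\right) 1403 + \left(31 + 12\right) = 14 \cdot 1403 + 43 = 19642 + 43 = 19685$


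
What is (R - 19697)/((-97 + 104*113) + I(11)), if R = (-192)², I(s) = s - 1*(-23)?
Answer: 17167/11689 ≈ 1.4686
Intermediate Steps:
I(s) = 23 + s (I(s) = s + 23 = 23 + s)
R = 36864
(R - 19697)/((-97 + 104*113) + I(11)) = (36864 - 19697)/((-97 + 104*113) + (23 + 11)) = 17167/((-97 + 11752) + 34) = 17167/(11655 + 34) = 17167/11689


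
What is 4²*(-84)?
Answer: -1344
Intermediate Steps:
4²*(-84) = 16*(-84) = -1344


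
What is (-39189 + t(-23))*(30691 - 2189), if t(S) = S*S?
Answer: -1101887320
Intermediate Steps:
t(S) = S²
(-39189 + t(-23))*(30691 - 2189) = (-39189 + (-23)²)*(30691 - 2189) = (-39189 + 529)*28502 = -38660*28502 = -1101887320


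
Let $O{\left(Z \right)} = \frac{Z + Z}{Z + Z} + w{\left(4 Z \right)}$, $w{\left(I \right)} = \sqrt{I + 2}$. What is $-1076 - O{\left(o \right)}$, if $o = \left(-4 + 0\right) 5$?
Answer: $-1077 - i \sqrt{78} \approx -1077.0 - 8.8318 i$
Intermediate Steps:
$w{\left(I \right)} = \sqrt{2 + I}$
$o = -20$ ($o = \left(-4\right) 5 = -20$)
$O{\left(Z \right)} = 1 + \sqrt{2 + 4 Z}$ ($O{\left(Z \right)} = \frac{Z + Z}{Z + Z} + \sqrt{2 + 4 Z} = \frac{2 Z}{2 Z} + \sqrt{2 + 4 Z} = 2 Z \frac{1}{2 Z} + \sqrt{2 + 4 Z} = 1 + \sqrt{2 + 4 Z}$)
$-1076 - O{\left(o \right)} = -1076 - \left(1 + \sqrt{2 + 4 \left(-20\right)}\right) = -1076 - \left(1 + \sqrt{2 - 80}\right) = -1076 - \left(1 + \sqrt{-78}\right) = -1076 - \left(1 + i \sqrt{78}\right) = -1077 - i \sqrt{78}$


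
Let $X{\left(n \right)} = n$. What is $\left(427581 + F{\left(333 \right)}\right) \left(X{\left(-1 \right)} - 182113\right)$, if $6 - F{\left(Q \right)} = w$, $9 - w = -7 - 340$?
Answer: $-77804746334$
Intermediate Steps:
$w = 356$ ($w = 9 - \left(-7 - 340\right) = 9 - -347 = 9 + 347 = 356$)
$F{\left(Q \right)} = -350$ ($F{\left(Q \right)} = 6 - 356 = -350$)
$\left(427581 + F{\left(333 \right)}\right) \left(X{\left(-1 \right)} - 182113\right) = \left(427581 - 350\right) \left(-1 - 182113\right) = 427231 \left(-182114\right) = -77804746334$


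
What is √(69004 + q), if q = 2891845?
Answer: √2960849 ≈ 1720.7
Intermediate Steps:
√(69004 + q) = √(69004 + 2891845) = √2960849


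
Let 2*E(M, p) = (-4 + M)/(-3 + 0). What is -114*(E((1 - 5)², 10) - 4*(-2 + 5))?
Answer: 1596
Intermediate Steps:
E(M, p) = ⅔ - M/6 (E(M, p) = ((-4 + M)/(-3 + 0))/2 = ((-4 + M)/(-3))/2 = ((-4 + M)*(-⅓))/2 = (4/3 - M/3)/2 = ⅔ - M/6)
-114*(E((1 - 5)², 10) - 4*(-2 + 5)) = -114*((⅔ - (1 - 5)²/6) - 4*(-2 + 5)) = -114*((⅔ - ⅙*(-4)²) - 4*3) = -114*((⅔ - ⅙*16) - 12) = -114*((⅔ - 8/3) - 12) = -114*(-2 - 12) = -114*(-14) = 1596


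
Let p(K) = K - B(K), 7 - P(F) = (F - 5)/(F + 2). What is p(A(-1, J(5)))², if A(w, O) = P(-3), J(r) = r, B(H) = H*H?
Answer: 4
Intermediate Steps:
B(H) = H²
P(F) = 7 - (-5 + F)/(2 + F) (P(F) = 7 - (F - 5)/(F + 2) = 7 - (-5 + F)/(2 + F))
A(w, O) = -1 (A(w, O) = (19 + 6*(-3))/(2 - 3) = (19 - 18)/(-1) = -1*1 = -1)
p(K) = K - K²
p(A(-1, J(5)))² = (-(1 - 1*(-1)))² = (-(1 + 1))² = (-1*2)² = (-2)² = 4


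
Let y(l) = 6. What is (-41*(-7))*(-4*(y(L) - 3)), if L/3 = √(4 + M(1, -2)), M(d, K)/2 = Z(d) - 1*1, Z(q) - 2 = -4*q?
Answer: -3444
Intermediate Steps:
Z(q) = 2 - 4*q
M(d, K) = 2 - 8*d (M(d, K) = 2*((2 - 4*d) - 1*1) = 2*((2 - 4*d) - 1) = 2*(1 - 4*d) = 2 - 8*d)
L = 3*I*√2 (L = 3*√(4 + (2 - 8*1)) = 3*√(4 + (2 - 8)) = 3*√(4 - 6) = 3*√(-2) = 3*(I*√2) = 3*I*√2 ≈ 4.2426*I)
(-41*(-7))*(-4*(y(L) - 3)) = (-41*(-7))*(-4*(6 - 3)) = 287*(-4*3) = 287*(-12) = -3444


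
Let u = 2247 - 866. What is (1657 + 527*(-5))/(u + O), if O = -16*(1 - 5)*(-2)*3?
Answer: -978/997 ≈ -0.98094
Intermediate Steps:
u = 1381
O = -384 (O = -(-64)*(-2)*3 = -16*8*3 = -128*3 = -384)
(1657 + 527*(-5))/(u + O) = (1657 + 527*(-5))/(1381 - 384) = (1657 - 2635)/997 = -978*1/997 = -978/997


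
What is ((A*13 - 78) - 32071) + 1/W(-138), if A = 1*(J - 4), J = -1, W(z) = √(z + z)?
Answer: -32214 - I*√69/138 ≈ -32214.0 - 0.060193*I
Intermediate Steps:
W(z) = √2*√z (W(z) = √(2*z) = √2*√z)
A = -5 (A = 1*(-1 - 4) = 1*(-5) = -5)
((A*13 - 78) - 32071) + 1/W(-138) = ((-5*13 - 78) - 32071) + 1/(√2*√(-138)) = ((-65 - 78) - 32071) + 1/(√2*(I*√138)) = (-143 - 32071) + 1/(2*I*√69) = -32214 - I*√69/138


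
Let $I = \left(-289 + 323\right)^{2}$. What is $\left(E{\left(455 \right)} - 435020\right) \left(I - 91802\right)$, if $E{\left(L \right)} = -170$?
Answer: $39448232740$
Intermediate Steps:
$I = 1156$ ($I = 34^{2} = 1156$)
$\left(E{\left(455 \right)} - 435020\right) \left(I - 91802\right) = \left(-170 - 435020\right) \left(1156 - 91802\right) = \left(-435190\right) \left(-90646\right) = 39448232740$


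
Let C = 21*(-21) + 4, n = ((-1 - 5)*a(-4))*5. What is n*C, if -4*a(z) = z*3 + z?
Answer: 52440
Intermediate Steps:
a(z) = -z (a(z) = -(z*3 + z)/4 = -(3*z + z)/4 = -z)
n = -120 (n = ((-1 - 5)*(-1*(-4)))*5 = -6*4*5 = -24*5 = -120)
C = -437 (C = -441 + 4 = -437)
n*C = -120*(-437) = 52440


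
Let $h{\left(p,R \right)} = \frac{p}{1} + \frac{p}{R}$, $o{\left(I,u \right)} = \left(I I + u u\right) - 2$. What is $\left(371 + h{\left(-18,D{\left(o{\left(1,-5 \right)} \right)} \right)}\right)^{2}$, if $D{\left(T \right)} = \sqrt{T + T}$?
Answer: $\frac{498463}{4} - 1059 \sqrt{3} \approx 1.2278 \cdot 10^{5}$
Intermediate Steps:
$o{\left(I,u \right)} = -2 + I^{2} + u^{2}$ ($o{\left(I,u \right)} = \left(I^{2} + u^{2}\right) - 2 = -2 + I^{2} + u^{2}$)
$D{\left(T \right)} = \sqrt{2} \sqrt{T}$ ($D{\left(T \right)} = \sqrt{2 T} = \sqrt{2} \sqrt{T}$)
$h{\left(p,R \right)} = p + \frac{p}{R}$ ($h{\left(p,R \right)} = p 1 + \frac{p}{R} = p + \frac{p}{R}$)
$\left(371 + h{\left(-18,D{\left(o{\left(1,-5 \right)} \right)} \right)}\right)^{2} = \left(371 - \left(18 + \frac{18}{\sqrt{2} \sqrt{-2 + 1^{2} + \left(-5\right)^{2}}}\right)\right)^{2} = \left(371 - \left(18 + \frac{18}{\sqrt{2} \sqrt{-2 + 1 + 25}}\right)\right)^{2} = \left(371 - \left(18 + \frac{18}{\sqrt{2} \sqrt{24}}\right)\right)^{2} = \left(371 - \left(18 + \frac{18}{\sqrt{2} \cdot 2 \sqrt{6}}\right)\right)^{2} = \left(371 - \left(18 + \frac{18}{4 \sqrt{3}}\right)\right)^{2} = \left(371 - \left(18 + 18 \frac{\sqrt{3}}{12}\right)\right)^{2} = \left(371 - \left(18 + \frac{3 \sqrt{3}}{2}\right)\right)^{2} = \left(353 - \frac{3 \sqrt{3}}{2}\right)^{2}$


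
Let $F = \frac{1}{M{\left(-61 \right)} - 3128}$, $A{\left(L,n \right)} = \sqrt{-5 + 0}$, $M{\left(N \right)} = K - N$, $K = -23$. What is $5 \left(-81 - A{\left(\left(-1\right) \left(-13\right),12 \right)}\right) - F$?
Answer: $- \frac{1251449}{3090} - 5 i \sqrt{5} \approx -405.0 - 11.18 i$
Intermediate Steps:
$M{\left(N \right)} = -23 - N$
$A{\left(L,n \right)} = i \sqrt{5}$ ($A{\left(L,n \right)} = \sqrt{-5} = i \sqrt{5}$)
$F = - \frac{1}{3090}$ ($F = \frac{1}{\left(-23 - -61\right) - 3128} = \frac{1}{\left(-23 + 61\right) - 3128} = \frac{1}{38 - 3128} = \frac{1}{-3090} = - \frac{1}{3090} \approx -0.00032362$)
$5 \left(-81 - A{\left(\left(-1\right) \left(-13\right),12 \right)}\right) - F = 5 \left(-81 - i \sqrt{5}\right) - - \frac{1}{3090} = 5 \left(-81 - i \sqrt{5}\right) + \frac{1}{3090} = \left(-405 - 5 i \sqrt{5}\right) + \frac{1}{3090} = - \frac{1251449}{3090} - 5 i \sqrt{5}$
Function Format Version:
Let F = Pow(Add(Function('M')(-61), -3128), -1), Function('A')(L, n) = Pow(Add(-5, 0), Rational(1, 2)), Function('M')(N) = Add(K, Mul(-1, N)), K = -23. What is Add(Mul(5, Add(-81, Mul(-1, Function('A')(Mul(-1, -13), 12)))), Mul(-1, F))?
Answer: Add(Rational(-1251449, 3090), Mul(-5, I, Pow(5, Rational(1, 2)))) ≈ Add(-405.00, Mul(-11.180, I))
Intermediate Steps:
Function('M')(N) = Add(-23, Mul(-1, N))
Function('A')(L, n) = Mul(I, Pow(5, Rational(1, 2))) (Function('A')(L, n) = Pow(-5, Rational(1, 2)) = Mul(I, Pow(5, Rational(1, 2))))
F = Rational(-1, 3090) (F = Pow(Add(Add(-23, Mul(-1, -61)), -3128), -1) = Pow(Add(Add(-23, 61), -3128), -1) = Pow(Add(38, -3128), -1) = Pow(-3090, -1) = Rational(-1, 3090) ≈ -0.00032362)
Add(Mul(5, Add(-81, Mul(-1, Function('A')(Mul(-1, -13), 12)))), Mul(-1, F)) = Add(Mul(5, Add(-81, Mul(-1, Mul(I, Pow(5, Rational(1, 2)))))), Mul(-1, Rational(-1, 3090))) = Add(Mul(5, Add(-81, Mul(-1, I, Pow(5, Rational(1, 2))))), Rational(1, 3090)) = Add(Add(-405, Mul(-5, I, Pow(5, Rational(1, 2)))), Rational(1, 3090)) = Add(Rational(-1251449, 3090), Mul(-5, I, Pow(5, Rational(1, 2))))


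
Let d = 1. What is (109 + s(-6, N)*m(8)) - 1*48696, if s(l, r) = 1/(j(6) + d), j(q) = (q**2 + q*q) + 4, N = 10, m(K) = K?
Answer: -3741191/77 ≈ -48587.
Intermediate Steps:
j(q) = 4 + 2*q**2 (j(q) = (q**2 + q**2) + 4 = 2*q**2 + 4 = 4 + 2*q**2)
s(l, r) = 1/77 (s(l, r) = 1/((4 + 2*6**2) + 1) = 1/((4 + 2*36) + 1) = 1/((4 + 72) + 1) = 1/(76 + 1) = 1/77)
(109 + s(-6, N)*m(8)) - 1*48696 = (109 + (1/77)*8) - 1*48696 = (109 + 8/77) - 48696 = 8401/77 - 48696 = -3741191/77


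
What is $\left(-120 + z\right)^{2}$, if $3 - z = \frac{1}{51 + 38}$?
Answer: $\frac{108451396}{7921} \approx 13692.0$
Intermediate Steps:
$z = \frac{266}{89}$ ($z = 3 - \frac{1}{51 + 38} = 3 - \frac{1}{89} = \frac{266}{89} \approx 2.9888$)
$\left(-120 + z\right)^{2} = \left(-120 + \frac{266}{89}\right)^{2} = \left(- \frac{10414}{89}\right)^{2} = \frac{108451396}{7921}$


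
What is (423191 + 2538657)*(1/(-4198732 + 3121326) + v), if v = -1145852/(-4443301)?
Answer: 79489778933229068/104070416461 ≈ 7.6381e+5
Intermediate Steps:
v = 1145852/4443301 (v = -1145852*(-1/4443301) = 1145852/4443301 ≈ 0.25788)
(423191 + 2538657)*(1/(-4198732 + 3121326) + v) = (423191 + 2538657)*(1/(-4198732 + 3121326) + 1145852/4443301) = 2961848*(1/(-1077406) + 1145852/4443301) = 2961848*(-1/1077406 + 1145852/4443301) = 2961848*(1234543376611/4787239157206) = 79489778933229068/104070416461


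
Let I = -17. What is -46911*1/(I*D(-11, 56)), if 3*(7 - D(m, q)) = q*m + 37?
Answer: 46911/3400 ≈ 13.797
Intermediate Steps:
D(m, q) = -16/3 - m*q/3 (D(m, q) = 7 - (q*m + 37)/3 = 7 - (m*q + 37)/3 = 7 - (37 + m*q)/3 = 7 + (-37/3 - m*q/3) = -16/3 - m*q/3)
-46911*1/(I*D(-11, 56)) = -46911*(-1/(17*(-16/3 - 1/3*(-11)*56))) = -46911*(-1/(17*(-16/3 + 616/3))) = -46911/(200*(-17)) = -46911/(-3400) = -46911*(-1/3400) = 46911/3400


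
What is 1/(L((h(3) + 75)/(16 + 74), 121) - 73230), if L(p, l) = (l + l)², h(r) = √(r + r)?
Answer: -1/14666 ≈ -6.8185e-5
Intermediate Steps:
h(r) = √2*√r (h(r) = √(2*r) = √2*√r)
L(p, l) = 4*l² (L(p, l) = (2*l)² = 4*l²)
1/(L((h(3) + 75)/(16 + 74), 121) - 73230) = 1/(4*121² - 73230) = 1/(4*14641 - 73230) = 1/(58564 - 73230) = 1/(-14666) = -1/14666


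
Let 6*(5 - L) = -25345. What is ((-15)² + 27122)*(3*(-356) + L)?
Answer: 518690549/6 ≈ 8.6448e+7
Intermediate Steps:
L = 25375/6 (L = 5 - ⅙*(-25345) = 5 + 25345/6 = 25375/6 ≈ 4229.2)
((-15)² + 27122)*(3*(-356) + L) = ((-15)² + 27122)*(3*(-356) + 25375/6) = (225 + 27122)*(-1068 + 25375/6) = 27347*(18967/6) = 518690549/6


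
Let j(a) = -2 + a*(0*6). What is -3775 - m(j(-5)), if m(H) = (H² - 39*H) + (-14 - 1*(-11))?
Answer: -3854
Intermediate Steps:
j(a) = -2 (j(a) = -2 + a*0 = -2 + 0 = -2)
m(H) = -3 + H² - 39*H (m(H) = (H² - 39*H) + (-14 + 11) = (H² - 39*H) - 3 = -3 + H² - 39*H)
-3775 - m(j(-5)) = -3775 - (-3 + (-2)² - 39*(-2)) = -3775 - (-3 + 4 + 78) = -3775 - 1*79 = -3775 - 79 = -3854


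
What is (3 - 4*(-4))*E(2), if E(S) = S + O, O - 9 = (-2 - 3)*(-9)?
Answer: 1064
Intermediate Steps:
O = 54 (O = 9 + (-2 - 3)*(-9) = 9 - 5*(-9) = 9 + 45 = 54)
E(S) = 54 + S (E(S) = S + 54 = 54 + S)
(3 - 4*(-4))*E(2) = (3 - 4*(-4))*(54 + 2) = (3 + 16)*56 = 19*56 = 1064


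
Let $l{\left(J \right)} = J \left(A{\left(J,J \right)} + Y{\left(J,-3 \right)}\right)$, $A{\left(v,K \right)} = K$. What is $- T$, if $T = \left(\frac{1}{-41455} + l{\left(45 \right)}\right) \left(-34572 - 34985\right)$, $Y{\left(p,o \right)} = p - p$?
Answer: $\frac{5839057936318}{41455} \approx 1.4085 \cdot 10^{8}$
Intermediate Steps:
$Y{\left(p,o \right)} = 0$
$l{\left(J \right)} = J^{2}$ ($l{\left(J \right)} = J \left(J + 0\right) = J J = J^{2}$)
$T = - \frac{5839057936318}{41455}$ ($T = \left(\frac{1}{-41455} + 45^{2}\right) \left(-34572 - 34985\right) = \left(- \frac{1}{41455} + 2025\right) \left(-69557\right) = \frac{83946374}{41455} \left(-69557\right) = - \frac{5839057936318}{41455} \approx -1.4085 \cdot 10^{8}$)
$- T = \left(-1\right) \left(- \frac{5839057936318}{41455}\right) = \frac{5839057936318}{41455}$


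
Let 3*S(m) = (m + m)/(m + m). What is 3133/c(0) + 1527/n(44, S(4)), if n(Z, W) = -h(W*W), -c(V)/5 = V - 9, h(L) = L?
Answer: -615302/45 ≈ -13673.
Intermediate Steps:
S(m) = ⅓ (S(m) = ((m + m)/(m + m))/3 = ((2*m)/((2*m)))/3 = ((2*m)*(1/(2*m)))/3 = (⅓)*1 = ⅓)
c(V) = 45 - 5*V (c(V) = -5*(V - 9) = -5*(-9 + V) = 45 - 5*V)
n(Z, W) = -W² (n(Z, W) = -W*W = -W²)
3133/c(0) + 1527/n(44, S(4)) = 3133/(45 - 5*0) + 1527/((-(⅓)²)) = 3133/(45 + 0) + 1527/((-1*⅑)) = 3133/45 + 1527/(-⅑) = 3133*(1/45) + 1527*(-9) = 3133/45 - 13743 = -615302/45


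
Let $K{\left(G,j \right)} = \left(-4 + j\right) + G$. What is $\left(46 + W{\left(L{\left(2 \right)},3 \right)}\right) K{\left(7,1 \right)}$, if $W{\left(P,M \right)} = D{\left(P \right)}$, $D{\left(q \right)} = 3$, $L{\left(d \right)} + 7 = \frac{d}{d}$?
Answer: $196$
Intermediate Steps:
$L{\left(d \right)} = -6$ ($L{\left(d \right)} = -7 + \frac{d}{d} = -7 + 1 = -6$)
$W{\left(P,M \right)} = 3$
$K{\left(G,j \right)} = -4 + G + j$
$\left(46 + W{\left(L{\left(2 \right)},3 \right)}\right) K{\left(7,1 \right)} = \left(46 + 3\right) \left(-4 + 7 + 1\right) = 49 \cdot 4 = 196$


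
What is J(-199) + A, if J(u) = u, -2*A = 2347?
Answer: -2745/2 ≈ -1372.5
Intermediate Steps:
A = -2347/2 (A = -½*2347 = -2347/2 ≈ -1173.5)
J(-199) + A = -199 - 2347/2 = -2745/2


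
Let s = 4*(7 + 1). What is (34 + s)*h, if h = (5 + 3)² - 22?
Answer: 2772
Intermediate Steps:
s = 32 (s = 4*8 = 32)
h = 42 (h = 8² - 22 = 64 - 22 = 42)
(34 + s)*h = (34 + 32)*42 = 66*42 = 2772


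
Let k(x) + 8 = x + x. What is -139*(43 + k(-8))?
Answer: -2641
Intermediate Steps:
k(x) = -8 + 2*x (k(x) = -8 + (x + x) = -8 + 2*x)
-139*(43 + k(-8)) = -139*(43 + (-8 + 2*(-8))) = -139*(43 + (-8 - 16)) = -139*(43 - 24) = -139*19 = -2641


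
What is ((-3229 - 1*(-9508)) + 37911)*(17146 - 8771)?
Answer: 370091250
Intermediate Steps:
((-3229 - 1*(-9508)) + 37911)*(17146 - 8771) = ((-3229 + 9508) + 37911)*8375 = (6279 + 37911)*8375 = 44190*8375 = 370091250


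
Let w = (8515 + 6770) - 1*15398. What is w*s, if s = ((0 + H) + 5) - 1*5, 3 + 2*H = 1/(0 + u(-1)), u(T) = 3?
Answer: 452/3 ≈ 150.67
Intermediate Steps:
w = -113 (w = 15285 - 15398 = -113)
H = -4/3 (H = -3/2 + 1/(2*(0 + 3)) = -3/2 + (½)/3 = -3/2 + (½)*(⅓) = -3/2 + ⅙ = -4/3 ≈ -1.3333)
s = -4/3 (s = ((0 - 4/3) + 5) - 1*5 = (-4/3 + 5) - 5 = 11/3 - 5 = -4/3 ≈ -1.3333)
w*s = -113*(-4/3) = 452/3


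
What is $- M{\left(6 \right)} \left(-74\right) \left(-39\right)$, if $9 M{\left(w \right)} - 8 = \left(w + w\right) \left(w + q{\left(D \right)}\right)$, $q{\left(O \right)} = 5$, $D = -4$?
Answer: $- \frac{134680}{3} \approx -44893.0$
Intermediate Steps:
$M{\left(w \right)} = \frac{8}{9} + \frac{2 w \left(5 + w\right)}{9}$ ($M{\left(w \right)} = \frac{8}{9} + \frac{\left(w + w\right) \left(w + 5\right)}{9} = \frac{8}{9} + \frac{2 w \left(5 + w\right)}{9}$)
$- M{\left(6 \right)} \left(-74\right) \left(-39\right) = - \left(\frac{8}{9} + \frac{2 \cdot 6^{2}}{9} + \frac{10}{9} \cdot 6\right) \left(-74\right) \left(-39\right) = - \left(\frac{8}{9} + \frac{2}{9} \cdot 36 + \frac{20}{3}\right) \left(-74\right) \left(-39\right) = - \left(\frac{8}{9} + 8 + \frac{20}{3}\right) \left(-74\right) \left(-39\right) = - \frac{140}{9} \left(-74\right) \left(-39\right) = - \frac{\left(-10360\right) \left(-39\right)}{9} = \left(-1\right) \frac{134680}{3} = - \frac{134680}{3}$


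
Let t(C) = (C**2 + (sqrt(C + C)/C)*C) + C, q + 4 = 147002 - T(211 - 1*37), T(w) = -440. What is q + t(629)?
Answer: 543708 + sqrt(1258) ≈ 5.4374e+5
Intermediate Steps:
q = 147438 (q = -4 + (147002 - 1*(-440)) = -4 + (147002 + 440) = -4 + 147442 = 147438)
t(C) = C + C**2 + sqrt(2)*sqrt(C) (t(C) = (C**2 + (sqrt(2*C)/C)*C) + C = (C**2 + ((sqrt(2)*sqrt(C))/C)*C) + C = (C**2 + (sqrt(2)/sqrt(C))*C) + C = (C**2 + sqrt(2)*sqrt(C)) + C = C + C**2 + sqrt(2)*sqrt(C))
q + t(629) = 147438 + (629 + 629**2 + sqrt(2)*sqrt(629)) = 147438 + (629 + 395641 + sqrt(1258)) = 147438 + (396270 + sqrt(1258)) = 543708 + sqrt(1258)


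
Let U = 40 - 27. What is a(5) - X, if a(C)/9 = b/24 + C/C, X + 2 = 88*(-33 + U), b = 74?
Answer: 7195/4 ≈ 1798.8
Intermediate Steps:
U = 13
X = -1762 (X = -2 + 88*(-33 + 13) = -2 + 88*(-20) = -2 - 1760 = -1762)
a(C) = 147/4 (a(C) = 9*(74/24 + C/C) = 9*(74*(1/24) + 1) = 9*(37/12 + 1) = 9*(49/12) = 147/4)
a(5) - X = 147/4 - 1*(-1762) = 147/4 + 1762 = 7195/4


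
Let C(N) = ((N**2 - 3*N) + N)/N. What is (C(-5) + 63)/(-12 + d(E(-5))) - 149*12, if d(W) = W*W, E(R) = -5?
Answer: -23188/13 ≈ -1783.7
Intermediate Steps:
d(W) = W**2
C(N) = (N**2 - 2*N)/N
(C(-5) + 63)/(-12 + d(E(-5))) - 149*12 = ((-2 - 5) + 63)/(-12 + (-5)**2) - 149*12 = (-7 + 63)/(-12 + 25) - 1788 = 56/13 - 1788 = -23188/13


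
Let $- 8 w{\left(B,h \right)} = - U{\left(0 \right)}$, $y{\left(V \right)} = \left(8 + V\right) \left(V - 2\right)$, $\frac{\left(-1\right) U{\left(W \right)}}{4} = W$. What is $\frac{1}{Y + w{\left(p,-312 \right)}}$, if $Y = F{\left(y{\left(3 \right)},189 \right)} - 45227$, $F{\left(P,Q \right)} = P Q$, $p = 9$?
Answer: $- \frac{1}{43148} \approx -2.3176 \cdot 10^{-5}$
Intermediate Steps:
$U{\left(W \right)} = - 4 W$
$y{\left(V \right)} = \left(-2 + V\right) \left(8 + V\right)$ ($y{\left(V \right)} = \left(8 + V\right) \left(-2 + V\right) = \left(-2 + V\right) \left(8 + V\right)$)
$w{\left(B,h \right)} = 0$ ($w{\left(B,h \right)} = - \frac{\left(-1\right) \left(\left(-4\right) 0\right)}{8} = - \frac{\left(-1\right) 0}{8} = \left(- \frac{1}{8}\right) 0 = 0$)
$Y = -43148$ ($Y = \left(-16 + 3^{2} + 6 \cdot 3\right) 189 - 45227 = \left(-16 + 9 + 18\right) 189 - 45227 = 11 \cdot 189 - 45227 = 2079 - 45227 = -43148$)
$\frac{1}{Y + w{\left(p,-312 \right)}} = \frac{1}{-43148 + 0} = \frac{1}{-43148} = - \frac{1}{43148}$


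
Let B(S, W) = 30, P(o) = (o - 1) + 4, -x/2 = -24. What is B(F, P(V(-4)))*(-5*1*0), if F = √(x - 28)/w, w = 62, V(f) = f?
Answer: 0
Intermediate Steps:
x = 48 (x = -2*(-24) = 48)
P(o) = 3 + o (P(o) = (-1 + o) + 4 = 3 + o)
F = √5/31 (F = √(48 - 28)/62 = √20*(1/62) = (2*√5)*(1/62) = √5/31 ≈ 0.072131)
B(F, P(V(-4)))*(-5*1*0) = 30*(-5*1*0) = 30*(-5*0) = 30*0 = 0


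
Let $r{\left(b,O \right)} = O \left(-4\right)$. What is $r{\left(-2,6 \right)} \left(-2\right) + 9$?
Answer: $57$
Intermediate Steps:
$r{\left(b,O \right)} = - 4 O$
$r{\left(-2,6 \right)} \left(-2\right) + 9 = \left(-4\right) 6 \left(-2\right) + 9 = \left(-24\right) \left(-2\right) + 9 = 48 + 9 = 57$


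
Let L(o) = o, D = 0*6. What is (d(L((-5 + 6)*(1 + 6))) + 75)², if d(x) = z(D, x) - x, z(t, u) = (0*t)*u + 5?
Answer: 5329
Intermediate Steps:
D = 0
z(t, u) = 5 (z(t, u) = 0*u + 5 = 0 + 5 = 5)
d(x) = 5 - x
(d(L((-5 + 6)*(1 + 6))) + 75)² = ((5 - (-5 + 6)*(1 + 6)) + 75)² = ((5 - 7) + 75)² = (-2 + 75)² = 73² = 5329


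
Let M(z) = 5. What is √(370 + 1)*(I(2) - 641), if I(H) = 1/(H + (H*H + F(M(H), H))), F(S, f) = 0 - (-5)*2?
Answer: -10255*√371/16 ≈ -12345.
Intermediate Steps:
F(S, f) = 10 (F(S, f) = 0 - 1*(-10) = 0 + 10 = 10)
I(H) = 1/(10 + H + H²) (I(H) = 1/(H + (H*H + 10)) = 1/(H + (H² + 10)) = 1/(H + (10 + H²)) = 1/(10 + H + H²))
√(370 + 1)*(I(2) - 641) = √(370 + 1)*(1/(10 + 2 + 2²) - 641) = √371*(1/(10 + 2 + 4) - 641) = √371*(1/16 - 641) = √371*(-10255/16) = -10255*√371/16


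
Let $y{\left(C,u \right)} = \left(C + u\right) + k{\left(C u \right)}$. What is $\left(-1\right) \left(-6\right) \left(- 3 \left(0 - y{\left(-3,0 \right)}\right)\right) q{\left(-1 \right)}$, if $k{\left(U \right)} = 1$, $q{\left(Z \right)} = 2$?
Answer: $-72$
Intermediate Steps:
$y{\left(C,u \right)} = 1 + C + u$ ($y{\left(C,u \right)} = \left(C + u\right) + 1 = 1 + C + u$)
$\left(-1\right) \left(-6\right) \left(- 3 \left(0 - y{\left(-3,0 \right)}\right)\right) q{\left(-1 \right)} = \left(-1\right) \left(-6\right) \left(- 3 \left(0 - \left(1 - 3 + 0\right)\right)\right) 2 = 6 \left(- 3 \left(0 - -2\right)\right) 2 = 6 \left(- 3 \left(0 + 2\right)\right) 2 = 6 \left(\left(-3\right) 2\right) 2 = 6 \left(-6\right) 2 = \left(-36\right) 2 = -72$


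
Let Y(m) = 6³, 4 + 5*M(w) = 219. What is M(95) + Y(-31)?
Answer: 259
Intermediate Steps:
M(w) = 43 (M(w) = -⅘ + (⅕)*219 = -⅘ + 219/5 = 43)
Y(m) = 216
M(95) + Y(-31) = 43 + 216 = 259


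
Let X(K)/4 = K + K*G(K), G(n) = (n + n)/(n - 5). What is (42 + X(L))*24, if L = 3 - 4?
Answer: 880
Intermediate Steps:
G(n) = 2*n/(-5 + n) (G(n) = (2*n)/(-5 + n) = 2*n/(-5 + n))
L = -1
X(K) = 4*K + 8*K**2/(-5 + K) (X(K) = 4*(K + K*(2*K/(-5 + K))) = 4*(K + 2*K**2/(-5 + K)) = 4*K + 8*K**2/(-5 + K))
(42 + X(L))*24 = (42 + 4*(-1)*(-5 + 3*(-1))/(-5 - 1))*24 = (42 + 4*(-1)*(-5 - 3)/(-6))*24 = (42 + 4*(-1)*(-1/6)*(-8))*24 = (42 - 16/3)*24 = (110/3)*24 = 880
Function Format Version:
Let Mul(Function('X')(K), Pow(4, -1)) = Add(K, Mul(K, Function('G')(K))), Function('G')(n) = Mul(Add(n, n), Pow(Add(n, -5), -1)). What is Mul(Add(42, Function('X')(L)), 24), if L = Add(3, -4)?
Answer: 880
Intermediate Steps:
Function('G')(n) = Mul(2, n, Pow(Add(-5, n), -1)) (Function('G')(n) = Mul(Mul(2, n), Pow(Add(-5, n), -1)) = Mul(2, n, Pow(Add(-5, n), -1)))
L = -1
Function('X')(K) = Add(Mul(4, K), Mul(8, Pow(K, 2), Pow(Add(-5, K), -1))) (Function('X')(K) = Mul(4, Add(K, Mul(K, Mul(2, K, Pow(Add(-5, K), -1))))) = Mul(4, Add(K, Mul(2, Pow(K, 2), Pow(Add(-5, K), -1)))) = Add(Mul(4, K), Mul(8, Pow(K, 2), Pow(Add(-5, K), -1))))
Mul(Add(42, Function('X')(L)), 24) = Mul(Add(42, Mul(4, -1, Pow(Add(-5, -1), -1), Add(-5, Mul(3, -1)))), 24) = Mul(Add(42, Mul(4, -1, Pow(-6, -1), Add(-5, -3))), 24) = Mul(Add(42, Mul(4, -1, Rational(-1, 6), -8)), 24) = Mul(Add(42, Rational(-16, 3)), 24) = Mul(Rational(110, 3), 24) = 880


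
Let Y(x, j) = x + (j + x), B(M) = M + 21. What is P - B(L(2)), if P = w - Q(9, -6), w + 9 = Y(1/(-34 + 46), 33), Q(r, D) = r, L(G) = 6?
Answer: -71/6 ≈ -11.833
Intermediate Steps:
B(M) = 21 + M
Y(x, j) = j + 2*x
w = 145/6 (w = -9 + (33 + 2/(-34 + 46)) = -9 + (33 + 2/12) = -9 + (33 + 2*(1/12)) = -9 + (33 + ⅙) = -9 + 199/6 = 145/6 ≈ 24.167)
P = 91/6 (P = 145/6 - 1*9 = 145/6 - 9 = 91/6 ≈ 15.167)
P - B(L(2)) = 91/6 - (21 + 6) = 91/6 - 1*27 = 91/6 - 27 = -71/6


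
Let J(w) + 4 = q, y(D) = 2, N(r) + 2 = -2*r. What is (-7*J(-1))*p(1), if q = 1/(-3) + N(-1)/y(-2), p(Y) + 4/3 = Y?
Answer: -91/9 ≈ -10.111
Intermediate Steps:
p(Y) = -4/3 + Y
N(r) = -2 - 2*r
q = -⅓ (q = 1/(-3) + (-2 - 2*(-1))/2 = 1*(-⅓) + (-2 + 2)*(½) = -⅓ + 0*(½) = -⅓ + 0 = -⅓ ≈ -0.33333)
J(w) = -13/3 (J(w) = -4 - ⅓ = -13/3)
(-7*J(-1))*p(1) = (-7*(-13/3))*(-4/3 + 1) = (91/3)*(-⅓) = -91/9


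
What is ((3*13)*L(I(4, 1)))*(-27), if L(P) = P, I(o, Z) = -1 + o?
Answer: -3159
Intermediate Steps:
((3*13)*L(I(4, 1)))*(-27) = ((3*13)*(-1 + 4))*(-27) = (39*3)*(-27) = 117*(-27) = -3159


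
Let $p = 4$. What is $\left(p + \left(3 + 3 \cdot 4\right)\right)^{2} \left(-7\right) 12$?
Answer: $-30324$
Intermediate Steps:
$\left(p + \left(3 + 3 \cdot 4\right)\right)^{2} \left(-7\right) 12 = \left(4 + \left(3 + 3 \cdot 4\right)\right)^{2} \left(-7\right) 12 = \left(4 + \left(3 + 12\right)\right)^{2} \left(-7\right) 12 = \left(4 + 15\right)^{2} \left(-7\right) 12 = 19^{2} \left(-7\right) 12 = 361 \left(-7\right) 12 = \left(-2527\right) 12 = -30324$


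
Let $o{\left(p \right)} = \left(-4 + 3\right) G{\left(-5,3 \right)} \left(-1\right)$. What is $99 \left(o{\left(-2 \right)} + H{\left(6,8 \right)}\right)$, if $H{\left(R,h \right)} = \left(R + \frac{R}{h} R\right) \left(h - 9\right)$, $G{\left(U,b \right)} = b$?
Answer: $- \frac{1485}{2} \approx -742.5$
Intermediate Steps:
$o{\left(p \right)} = 3$ ($o{\left(p \right)} = \left(-4 + 3\right) 3 \left(-1\right) = \left(-1\right) 3 \left(-1\right) = \left(-3\right) \left(-1\right) = 3$)
$H{\left(R,h \right)} = \left(-9 + h\right) \left(R + \frac{R^{2}}{h}\right)$ ($H{\left(R,h \right)} = \left(R + \frac{R^{2}}{h}\right) \left(-9 + h\right) = \left(-9 + h\right) \left(R + \frac{R^{2}}{h}\right)$)
$99 \left(o{\left(-2 \right)} + H{\left(6,8 \right)}\right) = 99 \left(3 - \frac{6 \left(9 \cdot 6 - 8 \left(-9 + 6 + 8\right)\right)}{8}\right) = 99 \left(3 - 6 \cdot \frac{1}{8} \left(54 - 8 \cdot 5\right)\right) = 99 \left(3 - 6 \cdot \frac{1}{8} \left(54 - 40\right)\right) = 99 \left(3 - 6 \cdot \frac{1}{8} \cdot 14\right) = 99 \left(3 - \frac{21}{2}\right) = 99 \left(- \frac{15}{2}\right) = - \frac{1485}{2}$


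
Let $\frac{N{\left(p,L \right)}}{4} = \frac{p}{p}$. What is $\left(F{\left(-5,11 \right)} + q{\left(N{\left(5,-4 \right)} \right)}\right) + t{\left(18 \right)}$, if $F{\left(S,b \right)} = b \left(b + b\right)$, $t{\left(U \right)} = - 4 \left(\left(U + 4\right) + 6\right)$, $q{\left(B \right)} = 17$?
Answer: $147$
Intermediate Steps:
$N{\left(p,L \right)} = 4$ ($N{\left(p,L \right)} = 4 \frac{p}{p} = 4 \cdot 1 = 4$)
$t{\left(U \right)} = -40 - 4 U$ ($t{\left(U \right)} = - 4 \left(\left(4 + U\right) + 6\right) = - 4 \left(10 + U\right) = -40 - 4 U$)
$F{\left(S,b \right)} = 2 b^{2}$ ($F{\left(S,b \right)} = b 2 b = 2 b^{2}$)
$\left(F{\left(-5,11 \right)} + q{\left(N{\left(5,-4 \right)} \right)}\right) + t{\left(18 \right)} = \left(2 \cdot 11^{2} + 17\right) - 112 = \left(2 \cdot 121 + 17\right) - 112 = \left(242 + 17\right) - 112 = 259 - 112 = 147$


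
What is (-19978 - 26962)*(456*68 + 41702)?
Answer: -3413007400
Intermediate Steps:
(-19978 - 26962)*(456*68 + 41702) = -46940*(31008 + 41702) = -46940*72710 = -3413007400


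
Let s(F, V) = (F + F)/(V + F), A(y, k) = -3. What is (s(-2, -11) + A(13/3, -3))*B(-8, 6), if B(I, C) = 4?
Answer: -140/13 ≈ -10.769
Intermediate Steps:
s(F, V) = 2*F/(F + V) (s(F, V) = (2*F)/(F + V) = 2*F/(F + V))
(s(-2, -11) + A(13/3, -3))*B(-8, 6) = (2*(-2)/(-2 - 11) - 3)*4 = (2*(-2)/(-13) - 3)*4 = (2*(-2)*(-1/13) - 3)*4 = (4/13 - 3)*4 = -35/13*4 = -140/13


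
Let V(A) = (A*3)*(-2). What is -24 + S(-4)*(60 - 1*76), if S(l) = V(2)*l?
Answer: -792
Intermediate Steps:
V(A) = -6*A (V(A) = (3*A)*(-2) = -6*A)
S(l) = -12*l (S(l) = (-6*2)*l = -12*l)
-24 + S(-4)*(60 - 1*76) = -24 + (-12*(-4))*(60 - 1*76) = -24 + 48*(60 - 76) = -24 + 48*(-16) = -24 - 768 = -792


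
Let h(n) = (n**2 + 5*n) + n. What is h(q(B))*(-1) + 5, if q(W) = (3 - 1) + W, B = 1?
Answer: -22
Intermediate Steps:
q(W) = 2 + W
h(n) = n**2 + 6*n
h(q(B))*(-1) + 5 = ((2 + 1)*(6 + (2 + 1)))*(-1) + 5 = (3*(6 + 3))*(-1) + 5 = (3*9)*(-1) + 5 = 27*(-1) + 5 = -27 + 5 = -22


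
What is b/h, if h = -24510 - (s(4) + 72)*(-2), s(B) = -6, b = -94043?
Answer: 94043/24378 ≈ 3.8577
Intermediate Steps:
h = -24378 (h = -24510 - (-6 + 72)*(-2) = -24510 - 66*(-2) = -24510 - 1*(-132) = -24510 + 132 = -24378)
b/h = -94043/(-24378) = -94043*(-1/24378) = 94043/24378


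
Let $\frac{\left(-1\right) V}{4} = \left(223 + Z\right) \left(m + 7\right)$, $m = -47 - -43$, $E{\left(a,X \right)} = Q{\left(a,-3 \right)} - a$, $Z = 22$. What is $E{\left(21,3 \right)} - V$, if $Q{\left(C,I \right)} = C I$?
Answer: $2856$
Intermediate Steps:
$E{\left(a,X \right)} = - 4 a$ ($E{\left(a,X \right)} = a \left(-3\right) - a = - 3 a - a = - 4 a$)
$m = -4$ ($m = -47 + 43 = -4$)
$V = -2940$ ($V = - 4 \left(223 + 22\right) \left(-4 + 7\right) = - 4 \cdot 245 \cdot 3 = \left(-4\right) 735 = -2940$)
$E{\left(21,3 \right)} - V = \left(-4\right) 21 - -2940 = -84 + 2940 = 2856$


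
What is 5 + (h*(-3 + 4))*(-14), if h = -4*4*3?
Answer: 677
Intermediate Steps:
h = -48 (h = -16*3 = -48)
5 + (h*(-3 + 4))*(-14) = 5 - 48*(-3 + 4)*(-14) = 5 - 48*1*(-14) = 5 - 48*(-14) = 5 + 672 = 677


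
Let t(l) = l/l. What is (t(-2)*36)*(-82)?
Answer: -2952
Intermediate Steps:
t(l) = 1
(t(-2)*36)*(-82) = (1*36)*(-82) = 36*(-82) = -2952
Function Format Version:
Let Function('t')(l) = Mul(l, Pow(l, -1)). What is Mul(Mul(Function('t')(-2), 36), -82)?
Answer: -2952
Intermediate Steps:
Function('t')(l) = 1
Mul(Mul(Function('t')(-2), 36), -82) = Mul(Mul(1, 36), -82) = Mul(36, -82) = -2952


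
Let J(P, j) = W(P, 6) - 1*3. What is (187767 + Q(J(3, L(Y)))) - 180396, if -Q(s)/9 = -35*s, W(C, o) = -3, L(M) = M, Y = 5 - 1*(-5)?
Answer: 5481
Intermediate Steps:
Y = 10 (Y = 5 + 5 = 10)
J(P, j) = -6 (J(P, j) = -3 - 1*3 = -3 - 3 = -6)
Q(s) = 315*s (Q(s) = -(-315)*s = 315*s)
(187767 + Q(J(3, L(Y)))) - 180396 = (187767 + 315*(-6)) - 180396 = (187767 - 1890) - 180396 = 185877 - 180396 = 5481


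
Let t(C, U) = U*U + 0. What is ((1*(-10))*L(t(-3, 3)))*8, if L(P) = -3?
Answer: 240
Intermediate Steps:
t(C, U) = U² (t(C, U) = U² + 0 = U²)
((1*(-10))*L(t(-3, 3)))*8 = ((1*(-10))*(-3))*8 = -10*(-3)*8 = 30*8 = 240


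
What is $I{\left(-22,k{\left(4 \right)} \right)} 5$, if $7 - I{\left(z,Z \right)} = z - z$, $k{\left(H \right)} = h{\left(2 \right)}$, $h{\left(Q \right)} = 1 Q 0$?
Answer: $35$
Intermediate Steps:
$h{\left(Q \right)} = 0$ ($h{\left(Q \right)} = Q 0 = 0$)
$k{\left(H \right)} = 0$
$I{\left(z,Z \right)} = 7$ ($I{\left(z,Z \right)} = 7 - \left(z - z\right) = 7 - 0 = 7 + 0 = 7$)
$I{\left(-22,k{\left(4 \right)} \right)} 5 = 7 \cdot 5 = 35$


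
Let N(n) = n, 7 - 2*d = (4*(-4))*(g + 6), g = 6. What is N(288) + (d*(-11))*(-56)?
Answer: 61580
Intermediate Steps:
d = 199/2 (d = 7/2 - 4*(-4)*(6 + 6)/2 = 7/2 - (-8)*12 = 7/2 - ½*(-192) = 7/2 + 96 = 199/2 ≈ 99.500)
N(288) + (d*(-11))*(-56) = 288 + ((199/2)*(-11))*(-56) = 288 - 2189/2*(-56) = 288 + 61292 = 61580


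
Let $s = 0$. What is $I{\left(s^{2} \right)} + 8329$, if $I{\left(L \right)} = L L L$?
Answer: $8329$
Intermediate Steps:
$I{\left(L \right)} = L^{3}$ ($I{\left(L \right)} = L^{2} L = L^{3}$)
$I{\left(s^{2} \right)} + 8329 = \left(0^{2}\right)^{3} + 8329 = 0^{3} + 8329 = 0 + 8329 = 8329$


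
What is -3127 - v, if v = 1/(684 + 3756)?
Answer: -13883881/4440 ≈ -3127.0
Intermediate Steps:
v = 1/4440 ≈ 0.00022523
-3127 - v = -3127 - 1*1/4440 = -3127 - 1/4440 = -13883881/4440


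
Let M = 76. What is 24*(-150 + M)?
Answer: -1776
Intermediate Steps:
24*(-150 + M) = 24*(-150 + 76) = 24*(-74) = -1776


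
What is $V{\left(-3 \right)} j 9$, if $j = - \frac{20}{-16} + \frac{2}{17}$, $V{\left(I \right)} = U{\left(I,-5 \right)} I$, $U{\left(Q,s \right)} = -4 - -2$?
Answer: $\frac{2511}{34} \approx 73.853$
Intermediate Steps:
$U{\left(Q,s \right)} = -2$ ($U{\left(Q,s \right)} = -4 + 2 = -2$)
$V{\left(I \right)} = - 2 I$
$j = \frac{93}{68}$ ($j = \left(-20\right) \left(- \frac{1}{16}\right) + 2 \cdot \frac{1}{17} = \frac{5}{4} + \frac{2}{17} = \frac{93}{68} \approx 1.3676$)
$V{\left(-3 \right)} j 9 = \left(-2\right) \left(-3\right) \frac{93}{68} \cdot 9 = 6 \cdot \frac{93}{68} \cdot 9 = \frac{279}{34} \cdot 9 = \frac{2511}{34}$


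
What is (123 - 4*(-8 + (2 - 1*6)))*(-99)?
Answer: -16929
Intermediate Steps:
(123 - 4*(-8 + (2 - 1*6)))*(-99) = (123 - 4*(-8 + (2 - 6)))*(-99) = (123 - 4*(-8 - 4))*(-99) = (123 - 4*(-12))*(-99) = (123 + 48)*(-99) = 171*(-99) = -16929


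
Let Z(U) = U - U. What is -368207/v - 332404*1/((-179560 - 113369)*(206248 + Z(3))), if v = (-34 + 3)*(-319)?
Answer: -191772399425293/5150465738418 ≈ -37.234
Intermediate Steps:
v = 9889 (v = -31*(-319) = 9889)
Z(U) = 0
-368207/v - 332404*1/((-179560 - 113369)*(206248 + Z(3))) = -368207/9889 - 332404*1/((-179560 - 113369)*(206248 + 0)) = -368207*1/9889 - 332404/((-292929*206248)) = -368207/9889 - 332404/(-60416020392) = -368207/9889 - 332404*(-1/60416020392) = -368207/9889 + 83101/15104005098 = -191772399425293/5150465738418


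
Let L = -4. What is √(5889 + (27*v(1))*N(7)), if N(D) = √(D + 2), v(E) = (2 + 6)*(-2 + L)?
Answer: √2001 ≈ 44.733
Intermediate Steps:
v(E) = -48 (v(E) = (2 + 6)*(-2 - 4) = 8*(-6) = -48)
N(D) = √(2 + D)
√(5889 + (27*v(1))*N(7)) = √(5889 + (27*(-48))*√(2 + 7)) = √(5889 - 1296*√9) = √(5889 - 1296*3) = √(5889 - 3888) = √2001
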